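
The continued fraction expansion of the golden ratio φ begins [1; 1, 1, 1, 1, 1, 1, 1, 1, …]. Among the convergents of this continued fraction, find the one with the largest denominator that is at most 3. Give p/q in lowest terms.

5/3

a_0 = 1: 1/1  (≤ bound)
a_1 = 1: 2/1  (≤ bound)
a_2 = 1: 3/2  (≤ bound)
a_3 = 1: 5/3  (≤ bound)
a_4 = 1: 8/5  (> 3, stop)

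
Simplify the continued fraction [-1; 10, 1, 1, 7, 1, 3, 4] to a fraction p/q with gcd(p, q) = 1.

-2678/2959

Start with 4.
3 + 1/(4/1) = 3 + 1/4 = 13/4
1 + 1/(13/4) = 1 + 4/13 = 17/13
7 + 1/(17/13) = 7 + 13/17 = 132/17
1 + 1/(132/17) = 1 + 17/132 = 149/132
1 + 1/(149/132) = 1 + 132/149 = 281/149
10 + 1/(281/149) = 10 + 149/281 = 2959/281
-1 + 1/(2959/281) = -1 + 281/2959 = -2678/2959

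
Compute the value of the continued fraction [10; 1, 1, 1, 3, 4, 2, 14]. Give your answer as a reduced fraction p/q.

16138/1517

a_0 = 10: 10/1
a_1 = 1: 11/1
a_2 = 1: 21/2
a_3 = 1: 32/3
a_4 = 3: 117/11
a_5 = 4: 500/47
a_6 = 2: 1117/105
a_7 = 14: 16138/1517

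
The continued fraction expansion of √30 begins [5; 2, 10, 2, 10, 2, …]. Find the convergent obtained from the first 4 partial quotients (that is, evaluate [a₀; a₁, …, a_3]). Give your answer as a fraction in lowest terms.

Build up convergents one term at a time:
a_0 = 5: 5/1
a_1 = 2: 11/2
a_2 = 10: 115/21
a_3 = 2: 241/44

241/44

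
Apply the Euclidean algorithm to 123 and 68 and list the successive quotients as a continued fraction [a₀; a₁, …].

Repeatedly divide and take the remainder:
⌊123/68⌋ = 1, remainder 55
⌊68/55⌋ = 1, remainder 13
⌊55/13⌋ = 4, remainder 3
⌊13/3⌋ = 4, remainder 1
⌊3/1⌋ = 3, remainder 0

[1; 1, 4, 4, 3]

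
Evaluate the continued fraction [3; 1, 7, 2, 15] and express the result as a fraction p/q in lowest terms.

1021/263

Compute successive convergents:
a_0 = 3: 3/1
a_1 = 1: 4/1
a_2 = 7: 31/8
a_3 = 2: 66/17
a_4 = 15: 1021/263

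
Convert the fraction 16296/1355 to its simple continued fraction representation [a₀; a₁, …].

⌊16296/1355⌋ = 12, remainder 36
⌊1355/36⌋ = 37, remainder 23
⌊36/23⌋ = 1, remainder 13
⌊23/13⌋ = 1, remainder 10
⌊13/10⌋ = 1, remainder 3
⌊10/3⌋ = 3, remainder 1
⌊3/1⌋ = 3, remainder 0

[12; 37, 1, 1, 1, 3, 3]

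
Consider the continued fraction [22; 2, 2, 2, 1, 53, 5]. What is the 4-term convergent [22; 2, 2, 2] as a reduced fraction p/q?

269/12

Build up convergents one term at a time:
a_0 = 22: 22/1
a_1 = 2: 45/2
a_2 = 2: 112/5
a_3 = 2: 269/12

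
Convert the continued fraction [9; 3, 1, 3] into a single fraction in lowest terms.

139/15

a_0 = 9: 9/1
a_1 = 3: 28/3
a_2 = 1: 37/4
a_3 = 3: 139/15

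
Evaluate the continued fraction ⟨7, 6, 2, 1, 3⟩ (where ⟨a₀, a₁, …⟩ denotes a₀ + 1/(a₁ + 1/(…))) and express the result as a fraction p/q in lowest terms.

501/70

a_0 = 7: 7/1
a_1 = 6: 43/6
a_2 = 2: 93/13
a_3 = 1: 136/19
a_4 = 3: 501/70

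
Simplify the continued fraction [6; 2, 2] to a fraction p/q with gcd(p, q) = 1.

Start with 2.
2 + 1/(2/1) = 2 + 1/2 = 5/2
6 + 1/(5/2) = 6 + 2/5 = 32/5

32/5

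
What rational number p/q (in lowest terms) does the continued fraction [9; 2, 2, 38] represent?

1805/192

a_0 = 9: 9/1
a_1 = 2: 19/2
a_2 = 2: 47/5
a_3 = 38: 1805/192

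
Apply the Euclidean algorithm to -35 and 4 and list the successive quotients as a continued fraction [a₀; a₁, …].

[-9; 4]

-35 = -9·4 + 1, so a_0 = -9
4 = 4·1 + 0, so a_1 = 4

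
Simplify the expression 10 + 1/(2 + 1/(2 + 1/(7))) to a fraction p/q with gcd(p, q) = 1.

a_0 = 10: 10/1
a_1 = 2: 21/2
a_2 = 2: 52/5
a_3 = 7: 385/37

385/37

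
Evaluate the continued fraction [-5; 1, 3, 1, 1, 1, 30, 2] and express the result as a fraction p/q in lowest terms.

-3675/872

a_0 = -5: -5/1
a_1 = 1: -4/1
a_2 = 3: -17/4
a_3 = 1: -21/5
a_4 = 1: -38/9
a_5 = 1: -59/14
a_6 = 30: -1808/429
a_7 = 2: -3675/872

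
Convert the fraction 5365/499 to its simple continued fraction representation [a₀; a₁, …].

Run the Euclidean algorithm, recording each quotient:
5365 ÷ 499 → quotient 10, remainder 375
499 ÷ 375 → quotient 1, remainder 124
375 ÷ 124 → quotient 3, remainder 3
124 ÷ 3 → quotient 41, remainder 1
3 ÷ 1 → quotient 3, remainder 0

[10; 1, 3, 41, 3]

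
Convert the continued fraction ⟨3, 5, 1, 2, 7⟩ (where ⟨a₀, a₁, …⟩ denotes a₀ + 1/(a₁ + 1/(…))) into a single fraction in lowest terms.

a_0 = 3: 3/1
a_1 = 5: 16/5
a_2 = 1: 19/6
a_3 = 2: 54/17
a_4 = 7: 397/125

397/125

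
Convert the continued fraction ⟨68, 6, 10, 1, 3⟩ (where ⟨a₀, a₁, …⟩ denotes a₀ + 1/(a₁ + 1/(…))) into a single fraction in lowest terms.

Use the convergent recurrence hₖ = aₖ·hₖ₋₁ + hₖ₋₂ (and likewise for the denominators kₖ):
a_0 = 68: 68/1
a_1 = 6: 409/6
a_2 = 10: 4158/61
a_3 = 1: 4567/67
a_4 = 3: 17859/262

17859/262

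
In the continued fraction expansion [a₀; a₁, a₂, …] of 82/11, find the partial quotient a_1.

2

⌊82/11⌋ = 7, remainder 5
⌊11/5⌋ = 2, remainder 1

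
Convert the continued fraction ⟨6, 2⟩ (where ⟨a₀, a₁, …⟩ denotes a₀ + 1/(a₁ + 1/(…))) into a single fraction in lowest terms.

Start with 2.
6 + 1/(2/1) = 6 + 1/2 = 13/2

13/2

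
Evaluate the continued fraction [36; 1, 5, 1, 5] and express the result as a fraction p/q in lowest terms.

1511/41

Build up convergents one term at a time:
a_0 = 36: 36/1
a_1 = 1: 37/1
a_2 = 5: 221/6
a_3 = 1: 258/7
a_4 = 5: 1511/41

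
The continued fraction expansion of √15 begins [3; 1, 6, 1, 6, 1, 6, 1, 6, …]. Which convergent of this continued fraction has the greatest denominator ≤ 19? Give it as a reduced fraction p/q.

List convergents until the denominator exceeds the bound:
a_0 = 3: 3/1  (≤ bound)
a_1 = 1: 4/1  (≤ bound)
a_2 = 6: 27/7  (≤ bound)
a_3 = 1: 31/8  (≤ bound)
a_4 = 6: 213/55  (> 19, stop)

31/8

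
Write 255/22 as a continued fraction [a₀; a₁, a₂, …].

[11; 1, 1, 2, 4]

Run the Euclidean algorithm, recording each quotient:
255 = 11·22 + 13, so a_0 = 11
22 = 1·13 + 9, so a_1 = 1
13 = 1·9 + 4, so a_2 = 1
9 = 2·4 + 1, so a_3 = 2
4 = 4·1 + 0, so a_4 = 4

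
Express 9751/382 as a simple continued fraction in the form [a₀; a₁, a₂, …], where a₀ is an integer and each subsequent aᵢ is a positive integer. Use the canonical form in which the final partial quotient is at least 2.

[25; 1, 1, 9, 20]

Run the Euclidean algorithm, recording each quotient:
⌊9751/382⌋ = 25, remainder 201
⌊382/201⌋ = 1, remainder 181
⌊201/181⌋ = 1, remainder 20
⌊181/20⌋ = 9, remainder 1
⌊20/1⌋ = 20, remainder 0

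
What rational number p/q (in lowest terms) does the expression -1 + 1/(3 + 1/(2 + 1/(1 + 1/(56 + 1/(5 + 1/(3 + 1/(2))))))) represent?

Start with 2.
3 + 1/(2/1) = 3 + 1/2 = 7/2
5 + 1/(7/2) = 5 + 2/7 = 37/7
56 + 1/(37/7) = 56 + 7/37 = 2079/37
1 + 1/(2079/37) = 1 + 37/2079 = 2116/2079
2 + 1/(2116/2079) = 2 + 2079/2116 = 6311/2116
3 + 1/(6311/2116) = 3 + 2116/6311 = 21049/6311
-1 + 1/(21049/6311) = -1 + 6311/21049 = -14738/21049

-14738/21049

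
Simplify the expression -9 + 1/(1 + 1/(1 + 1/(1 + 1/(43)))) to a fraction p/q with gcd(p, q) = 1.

-1092/131

Start with 43.
1 + 1/(43/1) = 1 + 1/43 = 44/43
1 + 1/(44/43) = 1 + 43/44 = 87/44
1 + 1/(87/44) = 1 + 44/87 = 131/87
-9 + 1/(131/87) = -9 + 87/131 = -1092/131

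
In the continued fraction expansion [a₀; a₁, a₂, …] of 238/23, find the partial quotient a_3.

7

238 = 10·23 + 8, so a_0 = 10
23 = 2·8 + 7, so a_1 = 2
8 = 1·7 + 1, so a_2 = 1
7 = 7·1 + 0, so a_3 = 7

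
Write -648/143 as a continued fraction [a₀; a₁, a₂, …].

⌊-648/143⌋ = -5, remainder 67
⌊143/67⌋ = 2, remainder 9
⌊67/9⌋ = 7, remainder 4
⌊9/4⌋ = 2, remainder 1
⌊4/1⌋ = 4, remainder 0

[-5; 2, 7, 2, 4]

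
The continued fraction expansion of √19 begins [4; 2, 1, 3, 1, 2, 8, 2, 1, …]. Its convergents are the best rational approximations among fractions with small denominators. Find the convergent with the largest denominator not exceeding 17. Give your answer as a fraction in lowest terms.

61/14

a_0 = 4: 4/1  (≤ bound)
a_1 = 2: 9/2  (≤ bound)
a_2 = 1: 13/3  (≤ bound)
a_3 = 3: 48/11  (≤ bound)
a_4 = 1: 61/14  (≤ bound)
a_5 = 2: 170/39  (> 17, stop)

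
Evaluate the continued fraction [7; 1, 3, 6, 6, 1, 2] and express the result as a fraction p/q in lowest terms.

3973/512

a_0 = 7: 7/1
a_1 = 1: 8/1
a_2 = 3: 31/4
a_3 = 6: 194/25
a_4 = 6: 1195/154
a_5 = 1: 1389/179
a_6 = 2: 3973/512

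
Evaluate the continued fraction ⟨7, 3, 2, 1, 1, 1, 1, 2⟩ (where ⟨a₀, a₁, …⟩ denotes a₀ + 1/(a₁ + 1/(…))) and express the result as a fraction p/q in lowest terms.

Starting at the tail and folding back:
Start with 2.
1 + 1/(2/1) = 1 + 1/2 = 3/2
1 + 1/(3/2) = 1 + 2/3 = 5/3
1 + 1/(5/3) = 1 + 3/5 = 8/5
1 + 1/(8/5) = 1 + 5/8 = 13/8
2 + 1/(13/8) = 2 + 8/13 = 34/13
3 + 1/(34/13) = 3 + 13/34 = 115/34
7 + 1/(115/34) = 7 + 34/115 = 839/115

839/115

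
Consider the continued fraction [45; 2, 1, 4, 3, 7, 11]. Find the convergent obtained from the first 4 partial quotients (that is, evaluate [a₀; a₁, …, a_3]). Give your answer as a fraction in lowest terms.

a_0 = 45: 45/1
a_1 = 2: 91/2
a_2 = 1: 136/3
a_3 = 4: 635/14

635/14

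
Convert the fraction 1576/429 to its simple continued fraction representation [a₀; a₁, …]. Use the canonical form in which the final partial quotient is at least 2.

Run the Euclidean algorithm, recording each quotient:
⌊1576/429⌋ = 3, remainder 289
⌊429/289⌋ = 1, remainder 140
⌊289/140⌋ = 2, remainder 9
⌊140/9⌋ = 15, remainder 5
⌊9/5⌋ = 1, remainder 4
⌊5/4⌋ = 1, remainder 1
⌊4/1⌋ = 4, remainder 0

[3; 1, 2, 15, 1, 1, 4]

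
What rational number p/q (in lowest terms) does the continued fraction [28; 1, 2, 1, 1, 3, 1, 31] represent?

29207/1017

a_0 = 28: 28/1
a_1 = 1: 29/1
a_2 = 2: 86/3
a_3 = 1: 115/4
a_4 = 1: 201/7
a_5 = 3: 718/25
a_6 = 1: 919/32
a_7 = 31: 29207/1017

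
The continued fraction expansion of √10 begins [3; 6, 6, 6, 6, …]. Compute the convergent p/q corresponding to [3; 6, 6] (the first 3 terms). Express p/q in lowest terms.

Starting at the tail and folding back:
Start with 6.
6 + 1/(6/1) = 6 + 1/6 = 37/6
3 + 1/(37/6) = 3 + 6/37 = 117/37

117/37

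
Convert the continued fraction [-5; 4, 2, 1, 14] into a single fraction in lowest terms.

-911/191

Start with 14.
1 + 1/(14/1) = 1 + 1/14 = 15/14
2 + 1/(15/14) = 2 + 14/15 = 44/15
4 + 1/(44/15) = 4 + 15/44 = 191/44
-5 + 1/(191/44) = -5 + 44/191 = -911/191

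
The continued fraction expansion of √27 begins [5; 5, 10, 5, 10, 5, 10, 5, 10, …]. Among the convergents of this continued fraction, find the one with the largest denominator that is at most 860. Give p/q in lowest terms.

List convergents until the denominator exceeds the bound:
a_0 = 5: 5/1  (≤ bound)
a_1 = 5: 26/5  (≤ bound)
a_2 = 10: 265/51  (≤ bound)
a_3 = 5: 1351/260  (≤ bound)
a_4 = 10: 13775/2651  (> 860, stop)

1351/260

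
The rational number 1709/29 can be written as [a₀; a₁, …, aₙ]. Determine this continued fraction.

1709 = 58·29 + 27, so a_0 = 58
29 = 1·27 + 2, so a_1 = 1
27 = 13·2 + 1, so a_2 = 13
2 = 2·1 + 0, so a_3 = 2

[58; 1, 13, 2]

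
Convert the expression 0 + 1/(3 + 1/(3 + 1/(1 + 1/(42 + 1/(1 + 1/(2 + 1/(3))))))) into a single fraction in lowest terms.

Start with 3.
2 + 1/(3/1) = 2 + 1/3 = 7/3
1 + 1/(7/3) = 1 + 3/7 = 10/7
42 + 1/(10/7) = 42 + 7/10 = 427/10
1 + 1/(427/10) = 1 + 10/427 = 437/427
3 + 1/(437/427) = 3 + 427/437 = 1738/437
3 + 1/(1738/437) = 3 + 437/1738 = 5651/1738
0 + 1/(5651/1738) = 0 + 1738/5651 = 1738/5651

1738/5651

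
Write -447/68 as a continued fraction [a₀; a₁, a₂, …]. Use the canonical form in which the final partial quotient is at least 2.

[-7; 2, 2, 1, 9]

Repeatedly divide and take the remainder:
-447 ÷ 68 → quotient -7, remainder 29
68 ÷ 29 → quotient 2, remainder 10
29 ÷ 10 → quotient 2, remainder 9
10 ÷ 9 → quotient 1, remainder 1
9 ÷ 1 → quotient 9, remainder 0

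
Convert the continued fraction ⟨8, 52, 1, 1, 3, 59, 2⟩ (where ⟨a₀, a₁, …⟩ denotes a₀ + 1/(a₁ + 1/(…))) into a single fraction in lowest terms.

a_0 = 8: 8/1
a_1 = 52: 417/52
a_2 = 1: 425/53
a_3 = 1: 842/105
a_4 = 3: 2951/368
a_5 = 59: 174951/21817
a_6 = 2: 352853/44002

352853/44002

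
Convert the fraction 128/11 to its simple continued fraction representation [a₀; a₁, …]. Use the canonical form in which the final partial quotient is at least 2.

[11; 1, 1, 1, 3]

Run the Euclidean algorithm, recording each quotient:
128 = 11·11 + 7, so a_0 = 11
11 = 1·7 + 4, so a_1 = 1
7 = 1·4 + 3, so a_2 = 1
4 = 1·3 + 1, so a_3 = 1
3 = 3·1 + 0, so a_4 = 3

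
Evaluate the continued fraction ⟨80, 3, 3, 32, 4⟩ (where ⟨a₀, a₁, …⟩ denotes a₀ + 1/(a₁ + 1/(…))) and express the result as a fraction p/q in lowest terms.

Starting at the tail and folding back:
Start with 4.
32 + 1/(4/1) = 32 + 1/4 = 129/4
3 + 1/(129/4) = 3 + 4/129 = 391/129
3 + 1/(391/129) = 3 + 129/391 = 1302/391
80 + 1/(1302/391) = 80 + 391/1302 = 104551/1302

104551/1302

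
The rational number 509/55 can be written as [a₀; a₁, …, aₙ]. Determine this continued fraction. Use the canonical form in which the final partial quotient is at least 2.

⌊509/55⌋ = 9, remainder 14
⌊55/14⌋ = 3, remainder 13
⌊14/13⌋ = 1, remainder 1
⌊13/1⌋ = 13, remainder 0

[9; 3, 1, 13]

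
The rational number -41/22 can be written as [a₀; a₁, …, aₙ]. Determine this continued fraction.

Run the Euclidean algorithm, recording each quotient:
-41 = -2·22 + 3, so a_0 = -2
22 = 7·3 + 1, so a_1 = 7
3 = 3·1 + 0, so a_2 = 3

[-2; 7, 3]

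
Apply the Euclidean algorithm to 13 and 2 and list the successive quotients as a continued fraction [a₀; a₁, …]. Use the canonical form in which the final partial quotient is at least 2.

[6; 2]

13 ÷ 2 → quotient 6, remainder 1
2 ÷ 1 → quotient 2, remainder 0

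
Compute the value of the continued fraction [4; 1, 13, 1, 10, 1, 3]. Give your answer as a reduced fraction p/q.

3458/701

Collapse the nested fraction from the inside out:
Start with 3.
1 + 1/(3/1) = 1 + 1/3 = 4/3
10 + 1/(4/3) = 10 + 3/4 = 43/4
1 + 1/(43/4) = 1 + 4/43 = 47/43
13 + 1/(47/43) = 13 + 43/47 = 654/47
1 + 1/(654/47) = 1 + 47/654 = 701/654
4 + 1/(701/654) = 4 + 654/701 = 3458/701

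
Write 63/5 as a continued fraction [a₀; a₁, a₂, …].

63 = 12·5 + 3, so a_0 = 12
5 = 1·3 + 2, so a_1 = 1
3 = 1·2 + 1, so a_2 = 1
2 = 2·1 + 0, so a_3 = 2

[12; 1, 1, 2]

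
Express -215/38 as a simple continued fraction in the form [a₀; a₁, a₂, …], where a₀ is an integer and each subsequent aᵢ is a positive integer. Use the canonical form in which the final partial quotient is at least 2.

-215 = -6·38 + 13, so a_0 = -6
38 = 2·13 + 12, so a_1 = 2
13 = 1·12 + 1, so a_2 = 1
12 = 12·1 + 0, so a_3 = 12

[-6; 2, 1, 12]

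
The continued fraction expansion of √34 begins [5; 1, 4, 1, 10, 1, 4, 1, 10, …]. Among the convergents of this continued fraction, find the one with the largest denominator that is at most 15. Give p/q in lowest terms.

a_0 = 5: 5/1  (≤ bound)
a_1 = 1: 6/1  (≤ bound)
a_2 = 4: 29/5  (≤ bound)
a_3 = 1: 35/6  (≤ bound)
a_4 = 10: 379/65  (> 15, stop)

35/6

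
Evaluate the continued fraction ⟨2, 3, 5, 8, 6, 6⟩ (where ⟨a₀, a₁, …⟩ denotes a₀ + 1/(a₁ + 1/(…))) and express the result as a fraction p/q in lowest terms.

11433/4943

Starting at the tail and folding back:
Start with 6.
6 + 1/(6/1) = 6 + 1/6 = 37/6
8 + 1/(37/6) = 8 + 6/37 = 302/37
5 + 1/(302/37) = 5 + 37/302 = 1547/302
3 + 1/(1547/302) = 3 + 302/1547 = 4943/1547
2 + 1/(4943/1547) = 2 + 1547/4943 = 11433/4943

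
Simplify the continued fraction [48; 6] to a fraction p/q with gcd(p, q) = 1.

a_0 = 48: 48/1
a_1 = 6: 289/6

289/6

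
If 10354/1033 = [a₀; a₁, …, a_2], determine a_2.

24

Run the Euclidean algorithm, recording each quotient:
10354 ÷ 1033 → quotient 10, remainder 24
1033 ÷ 24 → quotient 43, remainder 1
24 ÷ 1 → quotient 24, remainder 0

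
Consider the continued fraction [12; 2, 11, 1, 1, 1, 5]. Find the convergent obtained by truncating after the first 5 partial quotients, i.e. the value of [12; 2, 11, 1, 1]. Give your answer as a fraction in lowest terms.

Build up convergents one term at a time:
a_0 = 12: 12/1
a_1 = 2: 25/2
a_2 = 11: 287/23
a_3 = 1: 312/25
a_4 = 1: 599/48

599/48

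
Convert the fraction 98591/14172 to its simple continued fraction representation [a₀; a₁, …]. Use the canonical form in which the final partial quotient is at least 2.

98591 ÷ 14172 → quotient 6, remainder 13559
14172 ÷ 13559 → quotient 1, remainder 613
13559 ÷ 613 → quotient 22, remainder 73
613 ÷ 73 → quotient 8, remainder 29
73 ÷ 29 → quotient 2, remainder 15
29 ÷ 15 → quotient 1, remainder 14
15 ÷ 14 → quotient 1, remainder 1
14 ÷ 1 → quotient 14, remainder 0

[6; 1, 22, 8, 2, 1, 1, 14]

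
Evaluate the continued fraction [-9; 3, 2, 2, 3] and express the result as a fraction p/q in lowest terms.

Build up convergents one term at a time:
a_0 = -9: -9/1
a_1 = 3: -26/3
a_2 = 2: -61/7
a_3 = 2: -148/17
a_4 = 3: -505/58

-505/58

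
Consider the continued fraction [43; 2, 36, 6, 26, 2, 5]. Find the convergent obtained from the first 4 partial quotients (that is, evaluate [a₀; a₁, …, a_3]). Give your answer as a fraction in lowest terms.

19137/440

Collapse the nested fraction from the inside out:
Start with 6.
36 + 1/(6/1) = 36 + 1/6 = 217/6
2 + 1/(217/6) = 2 + 6/217 = 440/217
43 + 1/(440/217) = 43 + 217/440 = 19137/440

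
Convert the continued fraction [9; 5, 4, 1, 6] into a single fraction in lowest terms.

1627/177

a_0 = 9: 9/1
a_1 = 5: 46/5
a_2 = 4: 193/21
a_3 = 1: 239/26
a_4 = 6: 1627/177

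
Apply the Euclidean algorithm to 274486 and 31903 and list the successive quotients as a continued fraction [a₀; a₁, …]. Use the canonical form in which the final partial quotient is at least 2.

[8; 1, 1, 1, 1, 10, 60, 10]

Repeatedly divide and take the remainder:
274486 ÷ 31903 → quotient 8, remainder 19262
31903 ÷ 19262 → quotient 1, remainder 12641
19262 ÷ 12641 → quotient 1, remainder 6621
12641 ÷ 6621 → quotient 1, remainder 6020
6621 ÷ 6020 → quotient 1, remainder 601
6020 ÷ 601 → quotient 10, remainder 10
601 ÷ 10 → quotient 60, remainder 1
10 ÷ 1 → quotient 10, remainder 0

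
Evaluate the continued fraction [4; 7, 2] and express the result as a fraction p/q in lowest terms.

62/15

Use the convergent recurrence hₖ = aₖ·hₖ₋₁ + hₖ₋₂ (and likewise for the denominators kₖ):
a_0 = 4: 4/1
a_1 = 7: 29/7
a_2 = 2: 62/15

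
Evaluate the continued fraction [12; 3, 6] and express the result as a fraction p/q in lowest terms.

234/19

Start with 6.
3 + 1/(6/1) = 3 + 1/6 = 19/6
12 + 1/(19/6) = 12 + 6/19 = 234/19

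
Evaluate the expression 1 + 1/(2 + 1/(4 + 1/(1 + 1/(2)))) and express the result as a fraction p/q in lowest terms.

Use the convergent recurrence hₖ = aₖ·hₖ₋₁ + hₖ₋₂ (and likewise for the denominators kₖ):
a_0 = 1: 1/1
a_1 = 2: 3/2
a_2 = 4: 13/9
a_3 = 1: 16/11
a_4 = 2: 45/31

45/31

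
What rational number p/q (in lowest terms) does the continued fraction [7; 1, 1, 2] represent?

38/5

Collapse the nested fraction from the inside out:
Start with 2.
1 + 1/(2/1) = 1 + 1/2 = 3/2
1 + 1/(3/2) = 1 + 2/3 = 5/3
7 + 1/(5/3) = 7 + 3/5 = 38/5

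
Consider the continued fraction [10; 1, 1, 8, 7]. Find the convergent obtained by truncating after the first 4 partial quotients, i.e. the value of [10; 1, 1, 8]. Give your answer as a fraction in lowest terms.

179/17

a_0 = 10: 10/1
a_1 = 1: 11/1
a_2 = 1: 21/2
a_3 = 8: 179/17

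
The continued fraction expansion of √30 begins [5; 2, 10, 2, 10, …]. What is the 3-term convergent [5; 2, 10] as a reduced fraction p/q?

115/21

a_0 = 5: 5/1
a_1 = 2: 11/2
a_2 = 10: 115/21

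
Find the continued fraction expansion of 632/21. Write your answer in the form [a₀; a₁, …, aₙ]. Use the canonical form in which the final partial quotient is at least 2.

[30; 10, 2]

632 ÷ 21 → quotient 30, remainder 2
21 ÷ 2 → quotient 10, remainder 1
2 ÷ 1 → quotient 2, remainder 0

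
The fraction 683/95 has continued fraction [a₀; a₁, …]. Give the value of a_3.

1

683 = 7·95 + 18, so a_0 = 7
95 = 5·18 + 5, so a_1 = 5
18 = 3·5 + 3, so a_2 = 3
5 = 1·3 + 2, so a_3 = 1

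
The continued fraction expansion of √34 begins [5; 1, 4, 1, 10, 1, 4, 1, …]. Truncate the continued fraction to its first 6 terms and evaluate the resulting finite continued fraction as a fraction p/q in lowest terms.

414/71

a_0 = 5: 5/1
a_1 = 1: 6/1
a_2 = 4: 29/5
a_3 = 1: 35/6
a_4 = 10: 379/65
a_5 = 1: 414/71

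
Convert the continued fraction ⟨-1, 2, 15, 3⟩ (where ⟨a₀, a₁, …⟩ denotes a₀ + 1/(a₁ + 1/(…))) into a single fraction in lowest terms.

Start with 3.
15 + 1/(3/1) = 15 + 1/3 = 46/3
2 + 1/(46/3) = 2 + 3/46 = 95/46
-1 + 1/(95/46) = -1 + 46/95 = -49/95

-49/95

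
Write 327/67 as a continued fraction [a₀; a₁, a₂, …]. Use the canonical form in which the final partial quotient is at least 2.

327 ÷ 67 → quotient 4, remainder 59
67 ÷ 59 → quotient 1, remainder 8
59 ÷ 8 → quotient 7, remainder 3
8 ÷ 3 → quotient 2, remainder 2
3 ÷ 2 → quotient 1, remainder 1
2 ÷ 1 → quotient 2, remainder 0

[4; 1, 7, 2, 1, 2]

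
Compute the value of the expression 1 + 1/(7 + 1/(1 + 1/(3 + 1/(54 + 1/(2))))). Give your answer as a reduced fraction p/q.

a_0 = 1: 1/1
a_1 = 7: 8/7
a_2 = 1: 9/8
a_3 = 3: 35/31
a_4 = 54: 1899/1682
a_5 = 2: 3833/3395

3833/3395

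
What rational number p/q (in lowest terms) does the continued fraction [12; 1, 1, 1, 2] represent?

Start with 2.
1 + 1/(2/1) = 1 + 1/2 = 3/2
1 + 1/(3/2) = 1 + 2/3 = 5/3
1 + 1/(5/3) = 1 + 3/5 = 8/5
12 + 1/(8/5) = 12 + 5/8 = 101/8

101/8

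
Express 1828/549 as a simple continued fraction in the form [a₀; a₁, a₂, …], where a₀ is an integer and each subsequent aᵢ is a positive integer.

[3; 3, 30, 6]

1828 ÷ 549 → quotient 3, remainder 181
549 ÷ 181 → quotient 3, remainder 6
181 ÷ 6 → quotient 30, remainder 1
6 ÷ 1 → quotient 6, remainder 0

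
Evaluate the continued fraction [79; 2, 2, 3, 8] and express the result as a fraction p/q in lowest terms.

11197/141

Build up convergents one term at a time:
a_0 = 79: 79/1
a_1 = 2: 159/2
a_2 = 2: 397/5
a_3 = 3: 1350/17
a_4 = 8: 11197/141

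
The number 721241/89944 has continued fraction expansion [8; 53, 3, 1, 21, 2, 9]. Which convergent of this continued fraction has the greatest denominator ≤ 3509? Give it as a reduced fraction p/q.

a_0 = 8: 8/1  (≤ bound)
a_1 = 53: 425/53  (≤ bound)
a_2 = 3: 1283/160  (≤ bound)
a_3 = 1: 1708/213  (≤ bound)
a_4 = 21: 37151/4633  (> 3509, stop)

1708/213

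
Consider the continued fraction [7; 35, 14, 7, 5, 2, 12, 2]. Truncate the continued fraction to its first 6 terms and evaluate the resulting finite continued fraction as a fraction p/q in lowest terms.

275335/39174

Start with 2.
5 + 1/(2/1) = 5 + 1/2 = 11/2
7 + 1/(11/2) = 7 + 2/11 = 79/11
14 + 1/(79/11) = 14 + 11/79 = 1117/79
35 + 1/(1117/79) = 35 + 79/1117 = 39174/1117
7 + 1/(39174/1117) = 7 + 1117/39174 = 275335/39174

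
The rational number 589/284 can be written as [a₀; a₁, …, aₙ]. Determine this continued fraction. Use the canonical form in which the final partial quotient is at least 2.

[2; 13, 1, 1, 10]

589 ÷ 284 → quotient 2, remainder 21
284 ÷ 21 → quotient 13, remainder 11
21 ÷ 11 → quotient 1, remainder 10
11 ÷ 10 → quotient 1, remainder 1
10 ÷ 1 → quotient 10, remainder 0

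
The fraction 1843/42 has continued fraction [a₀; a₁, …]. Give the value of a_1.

1

1843 = 43·42 + 37, so a_0 = 43
42 = 1·37 + 5, so a_1 = 1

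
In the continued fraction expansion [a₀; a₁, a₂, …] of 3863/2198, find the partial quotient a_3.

3863 ÷ 2198 → quotient 1, remainder 1665
2198 ÷ 1665 → quotient 1, remainder 533
1665 ÷ 533 → quotient 3, remainder 66
533 ÷ 66 → quotient 8, remainder 5

8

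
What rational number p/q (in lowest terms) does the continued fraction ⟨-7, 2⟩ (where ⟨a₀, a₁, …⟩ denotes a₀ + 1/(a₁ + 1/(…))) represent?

-13/2

Start with 2.
-7 + 1/(2/1) = -7 + 1/2 = -13/2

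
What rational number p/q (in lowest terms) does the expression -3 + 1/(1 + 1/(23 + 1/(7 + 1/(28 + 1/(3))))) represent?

a_0 = -3: -3/1
a_1 = 1: -2/1
a_2 = 23: -49/24
a_3 = 7: -345/169
a_4 = 28: -9709/4756
a_5 = 3: -29472/14437

-29472/14437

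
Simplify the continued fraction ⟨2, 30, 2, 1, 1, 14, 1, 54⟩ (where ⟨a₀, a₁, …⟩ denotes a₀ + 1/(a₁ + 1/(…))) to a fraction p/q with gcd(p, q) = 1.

264791/130253

Collapse the nested fraction from the inside out:
Start with 54.
1 + 1/(54/1) = 1 + 1/54 = 55/54
14 + 1/(55/54) = 14 + 54/55 = 824/55
1 + 1/(824/55) = 1 + 55/824 = 879/824
1 + 1/(879/824) = 1 + 824/879 = 1703/879
2 + 1/(1703/879) = 2 + 879/1703 = 4285/1703
30 + 1/(4285/1703) = 30 + 1703/4285 = 130253/4285
2 + 1/(130253/4285) = 2 + 4285/130253 = 264791/130253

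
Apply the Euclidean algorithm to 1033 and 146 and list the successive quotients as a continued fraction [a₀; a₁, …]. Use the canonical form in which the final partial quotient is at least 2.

[7; 13, 3, 1, 2]

Run the Euclidean algorithm, recording each quotient:
1033 = 7·146 + 11, so a_0 = 7
146 = 13·11 + 3, so a_1 = 13
11 = 3·3 + 2, so a_2 = 3
3 = 1·2 + 1, so a_3 = 1
2 = 2·1 + 0, so a_4 = 2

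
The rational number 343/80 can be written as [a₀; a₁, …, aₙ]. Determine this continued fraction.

Apply division with remainder until the remainder is 0:
343 ÷ 80 → quotient 4, remainder 23
80 ÷ 23 → quotient 3, remainder 11
23 ÷ 11 → quotient 2, remainder 1
11 ÷ 1 → quotient 11, remainder 0

[4; 3, 2, 11]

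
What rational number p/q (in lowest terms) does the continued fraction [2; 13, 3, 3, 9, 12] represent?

31080/14977

Collapse the nested fraction from the inside out:
Start with 12.
9 + 1/(12/1) = 9 + 1/12 = 109/12
3 + 1/(109/12) = 3 + 12/109 = 339/109
3 + 1/(339/109) = 3 + 109/339 = 1126/339
13 + 1/(1126/339) = 13 + 339/1126 = 14977/1126
2 + 1/(14977/1126) = 2 + 1126/14977 = 31080/14977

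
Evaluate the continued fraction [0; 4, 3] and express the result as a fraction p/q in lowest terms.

3/13

Use the convergent recurrence hₖ = aₖ·hₖ₋₁ + hₖ₋₂ (and likewise for the denominators kₖ):
a_0 = 0: 0/1
a_1 = 4: 1/4
a_2 = 3: 3/13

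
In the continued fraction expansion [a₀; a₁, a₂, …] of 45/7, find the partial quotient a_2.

3

⌊45/7⌋ = 6, remainder 3
⌊7/3⌋ = 2, remainder 1
⌊3/1⌋ = 3, remainder 0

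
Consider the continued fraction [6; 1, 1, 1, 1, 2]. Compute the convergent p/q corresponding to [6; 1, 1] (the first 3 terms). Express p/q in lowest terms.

Start with 1.
1 + 1/(1/1) = 1 + 1/1 = 2/1
6 + 1/(2/1) = 6 + 1/2 = 13/2

13/2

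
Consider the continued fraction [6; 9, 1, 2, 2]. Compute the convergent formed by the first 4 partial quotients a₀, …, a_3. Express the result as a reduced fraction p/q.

Build up convergents one term at a time:
a_0 = 6: 6/1
a_1 = 9: 55/9
a_2 = 1: 61/10
a_3 = 2: 177/29

177/29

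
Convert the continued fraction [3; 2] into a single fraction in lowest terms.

7/2

Collapse the nested fraction from the inside out:
Start with 2.
3 + 1/(2/1) = 3 + 1/2 = 7/2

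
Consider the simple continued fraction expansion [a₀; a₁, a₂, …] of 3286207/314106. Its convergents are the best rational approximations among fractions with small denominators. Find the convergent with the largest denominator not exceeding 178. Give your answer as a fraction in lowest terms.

1381/132

a_0 = 10: 10/1  (≤ bound)
a_1 = 2: 21/2  (≤ bound)
a_2 = 6: 136/13  (≤ bound)
a_3 = 10: 1381/132  (≤ bound)
a_4 = 2: 2898/277  (> 178, stop)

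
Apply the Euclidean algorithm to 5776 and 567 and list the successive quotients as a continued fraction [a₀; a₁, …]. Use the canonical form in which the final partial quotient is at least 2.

Run the Euclidean algorithm, recording each quotient:
5776 ÷ 567 → quotient 10, remainder 106
567 ÷ 106 → quotient 5, remainder 37
106 ÷ 37 → quotient 2, remainder 32
37 ÷ 32 → quotient 1, remainder 5
32 ÷ 5 → quotient 6, remainder 2
5 ÷ 2 → quotient 2, remainder 1
2 ÷ 1 → quotient 2, remainder 0

[10; 5, 2, 1, 6, 2, 2]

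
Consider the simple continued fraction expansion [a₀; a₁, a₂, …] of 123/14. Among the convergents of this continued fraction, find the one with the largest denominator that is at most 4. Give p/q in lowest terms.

35/4

List convergents until the denominator exceeds the bound:
a_0 = 8: 8/1  (≤ bound)
a_1 = 1: 9/1  (≤ bound)
a_2 = 3: 35/4  (≤ bound)
a_3 = 1: 44/5  (> 4, stop)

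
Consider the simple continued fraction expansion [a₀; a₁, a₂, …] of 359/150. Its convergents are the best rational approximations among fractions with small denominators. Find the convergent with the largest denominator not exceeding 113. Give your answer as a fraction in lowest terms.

146/61

a_0 = 2: 2/1  (≤ bound)
a_1 = 2: 5/2  (≤ bound)
a_2 = 1: 7/3  (≤ bound)
a_3 = 1: 12/5  (≤ bound)
a_4 = 5: 67/28  (≤ bound)
a_5 = 2: 146/61  (≤ bound)
a_6 = 2: 359/150  (> 113, stop)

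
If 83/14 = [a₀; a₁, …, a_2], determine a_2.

83 ÷ 14 → quotient 5, remainder 13
14 ÷ 13 → quotient 1, remainder 1
13 ÷ 1 → quotient 13, remainder 0

13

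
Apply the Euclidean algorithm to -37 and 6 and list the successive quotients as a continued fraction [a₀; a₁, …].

[-7; 1, 5]

Repeatedly divide and take the remainder:
-37 = -7·6 + 5, so a_0 = -7
6 = 1·5 + 1, so a_1 = 1
5 = 5·1 + 0, so a_2 = 5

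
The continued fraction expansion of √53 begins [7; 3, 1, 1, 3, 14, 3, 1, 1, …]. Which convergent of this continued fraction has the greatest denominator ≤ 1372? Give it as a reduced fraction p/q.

a_0 = 7: 7/1  (≤ bound)
a_1 = 3: 22/3  (≤ bound)
a_2 = 1: 29/4  (≤ bound)
a_3 = 1: 51/7  (≤ bound)
a_4 = 3: 182/25  (≤ bound)
a_5 = 14: 2599/357  (≤ bound)
a_6 = 3: 7979/1096  (≤ bound)
a_7 = 1: 10578/1453  (> 1372, stop)

7979/1096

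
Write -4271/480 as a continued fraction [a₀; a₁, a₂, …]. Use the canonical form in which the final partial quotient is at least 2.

[-9; 9, 1, 3, 1, 9]

-4271 = -9·480 + 49, so a_0 = -9
480 = 9·49 + 39, so a_1 = 9
49 = 1·39 + 10, so a_2 = 1
39 = 3·10 + 9, so a_3 = 3
10 = 1·9 + 1, so a_4 = 1
9 = 9·1 + 0, so a_5 = 9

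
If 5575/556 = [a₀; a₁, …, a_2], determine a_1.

Apply division with remainder until the remainder is 0:
5575 ÷ 556 → quotient 10, remainder 15
556 ÷ 15 → quotient 37, remainder 1

37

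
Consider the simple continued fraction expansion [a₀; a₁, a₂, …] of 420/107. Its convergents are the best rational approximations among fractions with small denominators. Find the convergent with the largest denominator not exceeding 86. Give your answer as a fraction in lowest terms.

157/40

a_0 = 3: 3/1  (≤ bound)
a_1 = 1: 4/1  (≤ bound)
a_2 = 12: 51/13  (≤ bound)
a_3 = 2: 106/27  (≤ bound)
a_4 = 1: 157/40  (≤ bound)
a_5 = 2: 420/107  (> 86, stop)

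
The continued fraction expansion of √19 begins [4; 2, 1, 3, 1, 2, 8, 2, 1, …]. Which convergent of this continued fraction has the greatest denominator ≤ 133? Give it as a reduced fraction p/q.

a_0 = 4: 4/1  (≤ bound)
a_1 = 2: 9/2  (≤ bound)
a_2 = 1: 13/3  (≤ bound)
a_3 = 3: 48/11  (≤ bound)
a_4 = 1: 61/14  (≤ bound)
a_5 = 2: 170/39  (≤ bound)
a_6 = 8: 1421/326  (> 133, stop)

170/39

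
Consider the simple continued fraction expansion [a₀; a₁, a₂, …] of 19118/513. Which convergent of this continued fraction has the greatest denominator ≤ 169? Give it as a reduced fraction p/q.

6000/161

a_0 = 37: 37/1  (≤ bound)
a_1 = 3: 112/3  (≤ bound)
a_2 = 1: 149/4  (≤ bound)
a_3 = 2: 410/11  (≤ bound)
a_4 = 1: 559/15  (≤ bound)
a_5 = 10: 6000/161  (≤ bound)
a_6 = 1: 6559/176  (> 169, stop)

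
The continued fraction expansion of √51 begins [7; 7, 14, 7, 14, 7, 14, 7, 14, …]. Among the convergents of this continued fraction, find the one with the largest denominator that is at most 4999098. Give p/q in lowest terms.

7068593/989801

a_0 = 7: 7/1  (≤ bound)
a_1 = 7: 50/7  (≤ bound)
a_2 = 14: 707/99  (≤ bound)
a_3 = 7: 4999/700  (≤ bound)
a_4 = 14: 70693/9899  (≤ bound)
a_5 = 7: 499850/69993  (≤ bound)
a_6 = 14: 7068593/989801  (≤ bound)
a_7 = 7: 49980001/6998600  (> 4999098, stop)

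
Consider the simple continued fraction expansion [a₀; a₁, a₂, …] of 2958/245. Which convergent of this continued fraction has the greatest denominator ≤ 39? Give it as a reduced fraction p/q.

326/27

a_0 = 12: 12/1  (≤ bound)
a_1 = 13: 157/13  (≤ bound)
a_2 = 1: 169/14  (≤ bound)
a_3 = 1: 326/27  (≤ bound)
a_4 = 1: 495/41  (> 39, stop)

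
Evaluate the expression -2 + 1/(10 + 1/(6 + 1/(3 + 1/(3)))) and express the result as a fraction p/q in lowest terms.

Starting at the tail and folding back:
Start with 3.
3 + 1/(3/1) = 3 + 1/3 = 10/3
6 + 1/(10/3) = 6 + 3/10 = 63/10
10 + 1/(63/10) = 10 + 10/63 = 640/63
-2 + 1/(640/63) = -2 + 63/640 = -1217/640

-1217/640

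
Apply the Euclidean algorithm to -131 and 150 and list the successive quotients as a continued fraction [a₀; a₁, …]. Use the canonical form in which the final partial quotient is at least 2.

[-1; 7, 1, 8, 2]

Run the Euclidean algorithm, recording each quotient:
⌊-131/150⌋ = -1, remainder 19
⌊150/19⌋ = 7, remainder 17
⌊19/17⌋ = 1, remainder 2
⌊17/2⌋ = 8, remainder 1
⌊2/1⌋ = 2, remainder 0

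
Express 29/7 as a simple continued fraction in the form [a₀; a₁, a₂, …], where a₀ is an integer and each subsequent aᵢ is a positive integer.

Repeatedly divide and take the remainder:
29 ÷ 7 → quotient 4, remainder 1
7 ÷ 1 → quotient 7, remainder 0

[4; 7]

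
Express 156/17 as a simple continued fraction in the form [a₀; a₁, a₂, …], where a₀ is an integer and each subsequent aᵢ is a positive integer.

Run the Euclidean algorithm, recording each quotient:
⌊156/17⌋ = 9, remainder 3
⌊17/3⌋ = 5, remainder 2
⌊3/2⌋ = 1, remainder 1
⌊2/1⌋ = 2, remainder 0

[9; 5, 1, 2]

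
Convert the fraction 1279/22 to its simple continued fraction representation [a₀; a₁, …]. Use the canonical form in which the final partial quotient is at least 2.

Run the Euclidean algorithm, recording each quotient:
⌊1279/22⌋ = 58, remainder 3
⌊22/3⌋ = 7, remainder 1
⌊3/1⌋ = 3, remainder 0

[58; 7, 3]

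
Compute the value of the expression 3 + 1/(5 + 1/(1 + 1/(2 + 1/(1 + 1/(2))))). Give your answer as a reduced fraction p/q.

200/63

a_0 = 3: 3/1
a_1 = 5: 16/5
a_2 = 1: 19/6
a_3 = 2: 54/17
a_4 = 1: 73/23
a_5 = 2: 200/63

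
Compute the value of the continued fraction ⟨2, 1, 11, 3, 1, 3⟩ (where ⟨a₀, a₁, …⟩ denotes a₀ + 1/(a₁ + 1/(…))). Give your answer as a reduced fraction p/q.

537/184

Start with 3.
1 + 1/(3/1) = 1 + 1/3 = 4/3
3 + 1/(4/3) = 3 + 3/4 = 15/4
11 + 1/(15/4) = 11 + 4/15 = 169/15
1 + 1/(169/15) = 1 + 15/169 = 184/169
2 + 1/(184/169) = 2 + 169/184 = 537/184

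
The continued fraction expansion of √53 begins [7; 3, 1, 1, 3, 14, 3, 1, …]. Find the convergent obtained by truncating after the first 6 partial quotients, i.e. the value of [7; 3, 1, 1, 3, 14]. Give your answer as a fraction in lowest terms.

Work from the innermost term outward:
Start with 14.
3 + 1/(14/1) = 3 + 1/14 = 43/14
1 + 1/(43/14) = 1 + 14/43 = 57/43
1 + 1/(57/43) = 1 + 43/57 = 100/57
3 + 1/(100/57) = 3 + 57/100 = 357/100
7 + 1/(357/100) = 7 + 100/357 = 2599/357

2599/357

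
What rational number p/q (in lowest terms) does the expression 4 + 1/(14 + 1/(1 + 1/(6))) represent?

Start with 6.
1 + 1/(6/1) = 1 + 1/6 = 7/6
14 + 1/(7/6) = 14 + 6/7 = 104/7
4 + 1/(104/7) = 4 + 7/104 = 423/104

423/104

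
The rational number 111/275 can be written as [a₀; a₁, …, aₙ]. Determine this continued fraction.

[0; 2, 2, 10, 1, 1, 2]

111 = 0·275 + 111, so a_0 = 0
275 = 2·111 + 53, so a_1 = 2
111 = 2·53 + 5, so a_2 = 2
53 = 10·5 + 3, so a_3 = 10
5 = 1·3 + 2, so a_4 = 1
3 = 1·2 + 1, so a_5 = 1
2 = 2·1 + 0, so a_6 = 2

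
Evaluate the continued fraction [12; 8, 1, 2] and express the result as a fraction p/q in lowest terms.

Build up convergents one term at a time:
a_0 = 12: 12/1
a_1 = 8: 97/8
a_2 = 1: 109/9
a_3 = 2: 315/26

315/26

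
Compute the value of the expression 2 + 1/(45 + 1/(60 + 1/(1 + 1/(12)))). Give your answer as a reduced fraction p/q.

72098/35653

a_0 = 2: 2/1
a_1 = 45: 91/45
a_2 = 60: 5462/2701
a_3 = 1: 5553/2746
a_4 = 12: 72098/35653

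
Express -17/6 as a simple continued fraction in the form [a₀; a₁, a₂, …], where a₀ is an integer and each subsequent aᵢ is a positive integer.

[-3; 6]

⌊-17/6⌋ = -3, remainder 1
⌊6/1⌋ = 6, remainder 0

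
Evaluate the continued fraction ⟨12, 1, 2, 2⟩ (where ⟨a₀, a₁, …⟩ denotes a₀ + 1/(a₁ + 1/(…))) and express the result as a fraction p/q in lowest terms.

89/7

Use the convergent recurrence hₖ = aₖ·hₖ₋₁ + hₖ₋₂ (and likewise for the denominators kₖ):
a_0 = 12: 12/1
a_1 = 1: 13/1
a_2 = 2: 38/3
a_3 = 2: 89/7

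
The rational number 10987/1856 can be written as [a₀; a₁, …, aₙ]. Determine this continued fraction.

10987 ÷ 1856 → quotient 5, remainder 1707
1856 ÷ 1707 → quotient 1, remainder 149
1707 ÷ 149 → quotient 11, remainder 68
149 ÷ 68 → quotient 2, remainder 13
68 ÷ 13 → quotient 5, remainder 3
13 ÷ 3 → quotient 4, remainder 1
3 ÷ 1 → quotient 3, remainder 0

[5; 1, 11, 2, 5, 4, 3]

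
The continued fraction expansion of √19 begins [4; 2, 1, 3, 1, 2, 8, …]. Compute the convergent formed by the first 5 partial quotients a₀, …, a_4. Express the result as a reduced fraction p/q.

a_0 = 4: 4/1
a_1 = 2: 9/2
a_2 = 1: 13/3
a_3 = 3: 48/11
a_4 = 1: 61/14

61/14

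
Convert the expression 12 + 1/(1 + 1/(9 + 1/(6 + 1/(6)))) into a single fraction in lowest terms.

4851/376

a_0 = 12: 12/1
a_1 = 1: 13/1
a_2 = 9: 129/10
a_3 = 6: 787/61
a_4 = 6: 4851/376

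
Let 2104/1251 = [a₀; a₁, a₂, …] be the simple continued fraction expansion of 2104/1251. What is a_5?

56

Apply division with remainder until the remainder is 0:
2104 ÷ 1251 → quotient 1, remainder 853
1251 ÷ 853 → quotient 1, remainder 398
853 ÷ 398 → quotient 2, remainder 57
398 ÷ 57 → quotient 6, remainder 56
57 ÷ 56 → quotient 1, remainder 1
56 ÷ 1 → quotient 56, remainder 0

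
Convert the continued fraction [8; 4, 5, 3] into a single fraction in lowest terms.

552/67

Use the convergent recurrence hₖ = aₖ·hₖ₋₁ + hₖ₋₂ (and likewise for the denominators kₖ):
a_0 = 8: 8/1
a_1 = 4: 33/4
a_2 = 5: 173/21
a_3 = 3: 552/67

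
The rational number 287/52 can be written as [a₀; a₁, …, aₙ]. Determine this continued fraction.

287 = 5·52 + 27, so a_0 = 5
52 = 1·27 + 25, so a_1 = 1
27 = 1·25 + 2, so a_2 = 1
25 = 12·2 + 1, so a_3 = 12
2 = 2·1 + 0, so a_4 = 2

[5; 1, 1, 12, 2]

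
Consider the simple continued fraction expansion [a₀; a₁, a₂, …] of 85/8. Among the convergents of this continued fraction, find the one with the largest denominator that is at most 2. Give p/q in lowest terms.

21/2

a_0 = 10: 10/1  (≤ bound)
a_1 = 1: 11/1  (≤ bound)
a_2 = 1: 21/2  (≤ bound)
a_3 = 1: 32/3  (> 2, stop)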